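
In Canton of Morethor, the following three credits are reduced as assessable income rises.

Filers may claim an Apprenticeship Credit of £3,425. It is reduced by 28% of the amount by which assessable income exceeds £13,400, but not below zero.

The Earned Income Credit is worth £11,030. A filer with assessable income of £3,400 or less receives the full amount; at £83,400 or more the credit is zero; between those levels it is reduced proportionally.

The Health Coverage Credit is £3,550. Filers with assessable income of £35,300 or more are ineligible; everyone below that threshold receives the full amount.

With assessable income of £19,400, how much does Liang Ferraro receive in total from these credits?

Apprenticeship Credit: 28% of the £6,000 excess over £13,400 is £1,680; credit = £3,425 − £1,680 = £1,745.
Earned Income Credit: £19,400 is £16,000 into a £80,000 phase-out range, leaving 64,000/80,000 of the credit: £11,030 × 64,000/80,000 = £8,824.
Health Coverage Credit: £19,400 is below the £35,300 cutoff, so the full £3,550 applies.
Total: £1,745 + £8,824 + £3,550 = £14,119.

£14,119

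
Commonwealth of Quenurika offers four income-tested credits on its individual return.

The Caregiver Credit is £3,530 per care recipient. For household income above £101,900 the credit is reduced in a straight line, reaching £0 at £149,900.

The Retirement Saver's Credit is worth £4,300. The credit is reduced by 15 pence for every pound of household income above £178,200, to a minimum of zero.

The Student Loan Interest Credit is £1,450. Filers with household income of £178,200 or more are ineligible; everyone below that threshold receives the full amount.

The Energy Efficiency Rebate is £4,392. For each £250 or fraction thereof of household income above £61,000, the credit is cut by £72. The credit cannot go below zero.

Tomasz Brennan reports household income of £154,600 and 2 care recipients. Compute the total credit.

Caregiver Credit: base = 2 × £3,530 = £7,060. £154,600 is at or above £149,900, so the credit is £0.
Retirement Saver's Credit: £154,600 is at or below the £178,200 threshold, so the full £4,300 applies.
Student Loan Interest Credit: £154,600 is below the £178,200 cutoff, so the full £1,450 applies.
Energy Efficiency Rebate: income exceeds £61,000 by £93,600 → 375 increments × £72 = £27,000 ≥ base, so the credit is £0.
Total: £0 + £4,300 + £1,450 + £0 = £5,750.

£5,750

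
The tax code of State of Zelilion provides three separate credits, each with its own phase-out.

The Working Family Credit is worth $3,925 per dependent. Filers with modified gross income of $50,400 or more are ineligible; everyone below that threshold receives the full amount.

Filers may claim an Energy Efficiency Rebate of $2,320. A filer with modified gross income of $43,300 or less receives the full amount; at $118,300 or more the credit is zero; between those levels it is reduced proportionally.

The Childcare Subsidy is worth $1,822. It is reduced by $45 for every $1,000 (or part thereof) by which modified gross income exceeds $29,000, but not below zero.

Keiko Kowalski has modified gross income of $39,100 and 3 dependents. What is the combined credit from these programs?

Working Family Credit: base = 3 × $3,925 = $11,775. $39,100 is below the $50,400 cutoff, so the full $11,775 applies.
Energy Efficiency Rebate: $39,100 is at or below the $43,300 threshold, so the full $2,320 applies.
Childcare Subsidy: income exceeds $29,000 by $10,100, which is 11 full-or-partial $1,000 increments; reduction = 11 × $45 = $495, leaving $1,327.
Total: $11,775 + $2,320 + $1,327 = $15,422.

$15,422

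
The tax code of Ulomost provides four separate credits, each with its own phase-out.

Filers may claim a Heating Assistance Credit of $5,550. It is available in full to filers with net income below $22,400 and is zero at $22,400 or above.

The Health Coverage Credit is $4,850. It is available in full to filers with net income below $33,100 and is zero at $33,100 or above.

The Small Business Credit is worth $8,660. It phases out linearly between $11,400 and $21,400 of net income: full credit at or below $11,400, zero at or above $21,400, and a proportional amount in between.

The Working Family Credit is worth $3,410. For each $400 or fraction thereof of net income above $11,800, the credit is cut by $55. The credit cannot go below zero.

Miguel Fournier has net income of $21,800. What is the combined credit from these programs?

Heating Assistance Credit: $21,800 is below the $22,400 cutoff, so the full $5,550 applies.
Health Coverage Credit: $21,800 is below the $33,100 cutoff, so the full $4,850 applies.
Small Business Credit: $21,800 is at or above $21,400, so the credit is $0.
Working Family Credit: income exceeds $11,800 by $10,000, which is 25 full-or-partial $400 increments; reduction = 25 × $55 = $1,375, leaving $2,035.
Total: $5,550 + $4,850 + $0 + $2,035 = $12,435.

$12,435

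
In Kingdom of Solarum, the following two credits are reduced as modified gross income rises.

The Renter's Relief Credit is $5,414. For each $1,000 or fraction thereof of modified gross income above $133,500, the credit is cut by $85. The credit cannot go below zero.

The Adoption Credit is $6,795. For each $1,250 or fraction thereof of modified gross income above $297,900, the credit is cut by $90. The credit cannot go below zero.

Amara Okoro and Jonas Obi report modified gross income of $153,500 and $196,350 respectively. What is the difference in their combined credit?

$3,655

Amara ($153,500): Renter's Relief Credit: income exceeds $133,500 by $20,000, which is 20 full-or-partial $1,000 increments; reduction = 20 × $85 = $1,700, leaving $3,714. Adoption Credit: $153,500 is at or below the $297,900 threshold, so the full $6,795 applies. total $3,714 + $6,795 = $10,509
Jonas ($196,350): Renter's Relief Credit: income exceeds $133,500 by $62,850, which is 63 full-or-partial $1,000 increments; reduction = 63 × $85 = $5,355, leaving $59. Adoption Credit: $196,350 is at or below the $297,900 threshold, so the full $6,795 applies. total $59 + $6,795 = $6,854
Difference: |$10,509 − $6,854| = $3,655.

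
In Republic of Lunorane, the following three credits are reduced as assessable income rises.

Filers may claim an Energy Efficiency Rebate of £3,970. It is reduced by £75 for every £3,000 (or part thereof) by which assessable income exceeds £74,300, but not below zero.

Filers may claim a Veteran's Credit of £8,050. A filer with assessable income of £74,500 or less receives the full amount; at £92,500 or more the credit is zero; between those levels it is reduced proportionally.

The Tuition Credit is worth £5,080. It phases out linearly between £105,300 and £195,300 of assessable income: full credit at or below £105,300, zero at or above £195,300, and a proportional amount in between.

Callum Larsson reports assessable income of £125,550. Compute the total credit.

£6,557

Energy Efficiency Rebate: income exceeds £74,300 by £51,250, which is 18 full-or-partial £3,000 increments; reduction = 18 × £75 = £1,350, leaving £2,620.
Veteran's Credit: £125,550 is at or above £92,500, so the credit is £0.
Tuition Credit: £125,550 is £20,250 into a £90,000 phase-out range, leaving 69,750/90,000 of the credit: £5,080 × 69,750/90,000 = £3,937.
Total: £2,620 + £0 + £3,937 = £6,557.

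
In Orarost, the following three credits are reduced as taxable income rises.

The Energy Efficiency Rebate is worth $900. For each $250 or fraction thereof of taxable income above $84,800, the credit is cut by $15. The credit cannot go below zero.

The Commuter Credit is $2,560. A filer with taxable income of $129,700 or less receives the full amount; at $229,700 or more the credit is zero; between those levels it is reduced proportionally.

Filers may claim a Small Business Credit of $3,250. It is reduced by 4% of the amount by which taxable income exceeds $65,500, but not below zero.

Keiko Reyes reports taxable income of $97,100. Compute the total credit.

Energy Efficiency Rebate: income exceeds $84,800 by $12,300, which is 50 full-or-partial $250 increments; reduction = 50 × $15 = $750, leaving $150.
Commuter Credit: $97,100 is at or below the $129,700 threshold, so the full $2,560 applies.
Small Business Credit: 4% of the $31,600 excess over $65,500 is $1,264; credit = $3,250 − $1,264 = $1,986.
Total: $150 + $2,560 + $1,986 = $4,696.

$4,696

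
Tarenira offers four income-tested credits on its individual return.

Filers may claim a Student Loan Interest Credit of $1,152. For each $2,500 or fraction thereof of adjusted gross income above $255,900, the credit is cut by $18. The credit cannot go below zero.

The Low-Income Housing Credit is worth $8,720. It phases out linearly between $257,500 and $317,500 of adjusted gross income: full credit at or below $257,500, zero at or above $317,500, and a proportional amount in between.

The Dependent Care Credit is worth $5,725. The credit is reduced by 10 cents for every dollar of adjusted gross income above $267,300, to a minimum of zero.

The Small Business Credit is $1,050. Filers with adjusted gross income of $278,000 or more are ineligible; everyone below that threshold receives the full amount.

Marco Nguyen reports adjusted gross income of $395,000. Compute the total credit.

$144

Student Loan Interest Credit: income exceeds $255,900 by $139,100, which is 56 full-or-partial $2,500 increments; reduction = 56 × $18 = $1,008, leaving $144.
Low-Income Housing Credit: $395,000 is at or above $317,500, so the credit is $0.
Dependent Care Credit: 10% of the $127,700 excess over $267,300 is $12,770 ≥ base, so the credit is $0.
Small Business Credit: $395,000 meets or exceeds the $278,000 cutoff, so the credit is $0.
Total: $144 + $0 + $0 + $0 = $144.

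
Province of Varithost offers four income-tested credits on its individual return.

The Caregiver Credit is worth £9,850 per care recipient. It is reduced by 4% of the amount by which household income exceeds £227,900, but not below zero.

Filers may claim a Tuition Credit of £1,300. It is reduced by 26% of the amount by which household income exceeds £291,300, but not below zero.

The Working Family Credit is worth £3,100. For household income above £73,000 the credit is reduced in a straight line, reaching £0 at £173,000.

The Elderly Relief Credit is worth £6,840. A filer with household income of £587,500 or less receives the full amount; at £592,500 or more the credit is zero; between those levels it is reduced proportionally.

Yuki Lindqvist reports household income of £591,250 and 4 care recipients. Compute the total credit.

£26,576

Caregiver Credit: base = 4 × £9,850 = £39,400. 4% of the £363,350 excess over £227,900 is £14,534; credit = £39,400 − £14,534 = £24,866.
Tuition Credit: 26% of the £299,950 excess over £291,300 is £77,987 ≥ base, so the credit is £0.
Working Family Credit: £591,250 is at or above £173,000, so the credit is £0.
Elderly Relief Credit: £591,250 is £3,750 into a £5,000 phase-out range, leaving 1,250/5,000 of the credit: £6,840 × 1,250/5,000 = £1,710.
Total: £24,866 + £0 + £0 + £1,710 = £26,576.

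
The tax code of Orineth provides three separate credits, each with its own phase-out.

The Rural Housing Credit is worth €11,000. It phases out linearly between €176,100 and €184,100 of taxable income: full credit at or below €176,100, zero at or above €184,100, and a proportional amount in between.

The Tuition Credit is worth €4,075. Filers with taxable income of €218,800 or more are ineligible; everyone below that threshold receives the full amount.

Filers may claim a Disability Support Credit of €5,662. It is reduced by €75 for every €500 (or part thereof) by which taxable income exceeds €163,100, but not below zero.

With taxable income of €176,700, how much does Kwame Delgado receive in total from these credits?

€17,812

Rural Housing Credit: €176,700 is €600 into a €8,000 phase-out range, leaving 7,400/8,000 of the credit: €11,000 × 7,400/8,000 = €10,175.
Tuition Credit: €176,700 is below the €218,800 cutoff, so the full €4,075 applies.
Disability Support Credit: income exceeds €163,100 by €13,600, which is 28 full-or-partial €500 increments; reduction = 28 × €75 = €2,100, leaving €3,562.
Total: €10,175 + €4,075 + €3,562 = €17,812.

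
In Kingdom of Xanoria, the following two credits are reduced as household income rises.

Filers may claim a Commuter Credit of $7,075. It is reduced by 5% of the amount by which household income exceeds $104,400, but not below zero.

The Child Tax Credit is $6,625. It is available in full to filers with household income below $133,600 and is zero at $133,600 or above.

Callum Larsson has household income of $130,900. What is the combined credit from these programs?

Commuter Credit: 5% of the $26,500 excess over $104,400 is $1,325; credit = $7,075 − $1,325 = $5,750.
Child Tax Credit: $130,900 is below the $133,600 cutoff, so the full $6,625 applies.
Total: $5,750 + $6,625 = $12,375.

$12,375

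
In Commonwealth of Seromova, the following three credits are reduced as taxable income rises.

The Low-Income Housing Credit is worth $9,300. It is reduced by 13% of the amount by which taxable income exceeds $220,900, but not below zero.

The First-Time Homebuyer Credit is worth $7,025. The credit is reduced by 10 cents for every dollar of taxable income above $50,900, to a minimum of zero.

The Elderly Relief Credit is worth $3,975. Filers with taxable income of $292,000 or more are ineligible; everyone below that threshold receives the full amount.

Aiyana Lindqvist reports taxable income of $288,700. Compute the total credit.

Low-Income Housing Credit: 13% of the $67,800 excess over $220,900 is $8,814; credit = $9,300 − $8,814 = $486.
First-Time Homebuyer Credit: 10% of the $237,800 excess over $50,900 is $23,780 ≥ base, so the credit is $0.
Elderly Relief Credit: $288,700 is below the $292,000 cutoff, so the full $3,975 applies.
Total: $486 + $0 + $3,975 = $4,461.

$4,461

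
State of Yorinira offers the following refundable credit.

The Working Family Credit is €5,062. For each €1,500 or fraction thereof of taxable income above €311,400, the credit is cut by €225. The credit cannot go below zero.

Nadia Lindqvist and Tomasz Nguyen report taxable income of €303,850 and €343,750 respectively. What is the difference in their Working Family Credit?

€4,950

Nadia (€303,850): Working Family Credit: €303,850 is at or below the €311,400 threshold, so the full €5,062 applies.
Tomasz (€343,750): Working Family Credit: income exceeds €311,400 by €32,350, which is 22 full-or-partial €1,500 increments; reduction = 22 × €225 = €4,950, leaving €112.
Difference: |€5,062 − €112| = €4,950.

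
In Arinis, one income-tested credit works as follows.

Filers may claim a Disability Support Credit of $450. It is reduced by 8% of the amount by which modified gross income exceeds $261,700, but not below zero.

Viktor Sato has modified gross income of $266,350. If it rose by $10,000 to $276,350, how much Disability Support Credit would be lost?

At $266,350 — 8% of the $4,650 excess over $261,700 is $372; credit = $450 − $372 = $78.
At $276,350 — 8% of the $14,650 excess over $261,700 is $1,172 ≥ base, so the credit is $0.
Lost: $78 − $0 = $78.

$78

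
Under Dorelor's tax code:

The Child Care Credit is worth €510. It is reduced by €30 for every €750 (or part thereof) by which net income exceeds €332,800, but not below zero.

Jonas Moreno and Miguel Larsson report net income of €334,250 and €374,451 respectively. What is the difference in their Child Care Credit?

€450

Jonas (€334,250): Child Care Credit: income exceeds €332,800 by €1,450, which is 2 full-or-partial €750 increments; reduction = 2 × €30 = €60, leaving €450.
Miguel (€374,451): Child Care Credit: income exceeds €332,800 by €41,651 → 56 increments × €30 = €1,680 ≥ base, so the credit is €0.
Difference: |€450 − €0| = €450.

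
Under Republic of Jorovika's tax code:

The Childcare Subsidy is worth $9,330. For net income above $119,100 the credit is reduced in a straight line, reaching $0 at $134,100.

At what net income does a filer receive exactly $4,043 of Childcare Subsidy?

$4,043 is 4,043/9,330 of the full $9,330, so 5,287/9,330 of the $15,000 range has been used: income = $119,100 + $15,000 × 5,287/9,330 = $127,600.

$127,600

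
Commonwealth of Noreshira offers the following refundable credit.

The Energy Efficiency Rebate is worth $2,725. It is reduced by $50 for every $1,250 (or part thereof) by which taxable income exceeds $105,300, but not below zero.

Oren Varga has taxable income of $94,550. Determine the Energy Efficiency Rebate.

Energy Efficiency Rebate: $94,550 is at or below the $105,300 threshold, so the full $2,725 applies.

$2,725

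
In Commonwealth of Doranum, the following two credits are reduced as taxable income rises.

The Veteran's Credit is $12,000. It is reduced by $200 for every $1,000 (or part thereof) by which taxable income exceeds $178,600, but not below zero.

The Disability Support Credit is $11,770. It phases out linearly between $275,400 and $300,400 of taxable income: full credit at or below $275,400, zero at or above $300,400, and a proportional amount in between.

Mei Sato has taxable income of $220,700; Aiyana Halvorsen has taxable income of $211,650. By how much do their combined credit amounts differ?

$1,800

Mei ($220,700): Veteran's Credit: income exceeds $178,600 by $42,100, which is 43 full-or-partial $1,000 increments; reduction = 43 × $200 = $8,600, leaving $3,400. Disability Support Credit: $220,700 is at or below the $275,400 threshold, so the full $11,770 applies. total $3,400 + $11,770 = $15,170
Aiyana ($211,650): Veteran's Credit: income exceeds $178,600 by $33,050, which is 34 full-or-partial $1,000 increments; reduction = 34 × $200 = $6,800, leaving $5,200. Disability Support Credit: $211,650 is at or below the $275,400 threshold, so the full $11,770 applies. total $5,200 + $11,770 = $16,970
Difference: |$15,170 − $16,970| = $1,800.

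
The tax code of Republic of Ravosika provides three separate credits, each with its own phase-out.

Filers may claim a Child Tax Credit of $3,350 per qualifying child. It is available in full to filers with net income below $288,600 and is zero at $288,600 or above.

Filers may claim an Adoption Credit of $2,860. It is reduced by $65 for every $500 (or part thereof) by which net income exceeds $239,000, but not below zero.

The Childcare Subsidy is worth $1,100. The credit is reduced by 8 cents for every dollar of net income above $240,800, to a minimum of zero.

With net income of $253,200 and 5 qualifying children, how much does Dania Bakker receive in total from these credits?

$17,833

Child Tax Credit: base = 5 × $3,350 = $16,750. $253,200 is below the $288,600 cutoff, so the full $16,750 applies.
Adoption Credit: income exceeds $239,000 by $14,200, which is 29 full-or-partial $500 increments; reduction = 29 × $65 = $1,885, leaving $975.
Childcare Subsidy: 8% of the $12,400 excess over $240,800 is $992; credit = $1,100 − $992 = $108.
Total: $16,750 + $975 + $108 = $17,833.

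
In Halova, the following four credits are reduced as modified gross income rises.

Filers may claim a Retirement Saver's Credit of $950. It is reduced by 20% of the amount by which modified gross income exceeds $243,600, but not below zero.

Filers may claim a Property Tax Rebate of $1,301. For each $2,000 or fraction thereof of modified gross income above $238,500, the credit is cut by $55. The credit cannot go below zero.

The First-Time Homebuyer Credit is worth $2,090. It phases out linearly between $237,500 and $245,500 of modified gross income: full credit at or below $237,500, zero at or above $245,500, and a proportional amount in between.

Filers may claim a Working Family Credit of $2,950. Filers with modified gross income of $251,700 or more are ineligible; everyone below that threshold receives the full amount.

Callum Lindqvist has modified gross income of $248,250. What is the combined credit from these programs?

$3,996

Retirement Saver's Credit: 20% of the $4,650 excess over $243,600 is $930; credit = $950 − $930 = $20.
Property Tax Rebate: income exceeds $238,500 by $9,750, which is 5 full-or-partial $2,000 increments; reduction = 5 × $55 = $275, leaving $1,026.
First-Time Homebuyer Credit: $248,250 is at or above $245,500, so the credit is $0.
Working Family Credit: $248,250 is below the $251,700 cutoff, so the full $2,950 applies.
Total: $20 + $1,026 + $0 + $2,950 = $3,996.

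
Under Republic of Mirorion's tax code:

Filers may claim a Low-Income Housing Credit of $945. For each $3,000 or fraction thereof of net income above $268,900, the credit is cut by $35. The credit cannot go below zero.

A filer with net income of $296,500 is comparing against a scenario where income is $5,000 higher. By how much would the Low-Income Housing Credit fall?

$35

At $296,500 — income exceeds $268,900 by $27,600, which is 10 full-or-partial $3,000 increments; reduction = 10 × $35 = $350, leaving $595.
At $301,500 — income exceeds $268,900 by $32,600, which is 11 full-or-partial $3,000 increments; reduction = 11 × $35 = $385, leaving $560.
Lost: $595 − $560 = $35.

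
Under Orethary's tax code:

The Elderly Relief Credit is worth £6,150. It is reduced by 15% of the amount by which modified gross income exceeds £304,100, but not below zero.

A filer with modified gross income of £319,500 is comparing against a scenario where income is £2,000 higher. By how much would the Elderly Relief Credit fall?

£300

At £319,500 — 15% of the £15,400 excess over £304,100 is £2,310; credit = £6,150 − £2,310 = £3,840.
At £321,500 — 15% of the £17,400 excess over £304,100 is £2,610; credit = £6,150 − £2,610 = £3,540.
Lost: £3,840 − £3,540 = £300.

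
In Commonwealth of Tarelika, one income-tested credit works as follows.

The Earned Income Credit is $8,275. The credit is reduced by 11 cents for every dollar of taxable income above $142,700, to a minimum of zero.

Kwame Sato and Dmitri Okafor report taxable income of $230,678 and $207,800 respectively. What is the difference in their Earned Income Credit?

Kwame ($230,678): Earned Income Credit: 11% of the $87,978 excess over $142,700 is $9,677.58 ≥ base, so the credit is $0.
Dmitri ($207,800): Earned Income Credit: 11% of the $65,100 excess over $142,700 is $7,161; credit = $8,275 − $7,161 = $1,114.
Difference: |$0 − $1,114| = $1,114.

$1,114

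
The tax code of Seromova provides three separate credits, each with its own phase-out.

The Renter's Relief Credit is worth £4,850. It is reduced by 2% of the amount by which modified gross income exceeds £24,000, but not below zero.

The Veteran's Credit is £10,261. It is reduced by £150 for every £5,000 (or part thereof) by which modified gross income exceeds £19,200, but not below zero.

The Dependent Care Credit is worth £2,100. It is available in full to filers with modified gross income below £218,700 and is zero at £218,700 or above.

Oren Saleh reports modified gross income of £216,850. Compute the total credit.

Renter's Relief Credit: 2% of the £192,850 excess over £24,000 is £3,857; credit = £4,850 − £3,857 = £993.
Veteran's Credit: income exceeds £19,200 by £197,650, which is 40 full-or-partial £5,000 increments; reduction = 40 × £150 = £6,000, leaving £4,261.
Dependent Care Credit: £216,850 is below the £218,700 cutoff, so the full £2,100 applies.
Total: £993 + £4,261 + £2,100 = £7,354.

£7,354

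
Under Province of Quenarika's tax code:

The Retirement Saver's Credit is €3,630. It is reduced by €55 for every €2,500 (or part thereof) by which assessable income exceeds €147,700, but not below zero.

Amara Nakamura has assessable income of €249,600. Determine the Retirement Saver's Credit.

€1,375

Retirement Saver's Credit: income exceeds €147,700 by €101,900, which is 41 full-or-partial €2,500 increments; reduction = 41 × €55 = €2,255, leaving €1,375.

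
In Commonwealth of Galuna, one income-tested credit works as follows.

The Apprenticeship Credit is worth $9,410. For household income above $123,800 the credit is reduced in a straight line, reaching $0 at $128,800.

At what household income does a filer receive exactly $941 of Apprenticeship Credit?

$128,300

$941 is 941/9,410 of the full $9,410, so 8,469/9,410 of the $5,000 range has been used: income = $123,800 + $5,000 × 8,469/9,410 = $128,300.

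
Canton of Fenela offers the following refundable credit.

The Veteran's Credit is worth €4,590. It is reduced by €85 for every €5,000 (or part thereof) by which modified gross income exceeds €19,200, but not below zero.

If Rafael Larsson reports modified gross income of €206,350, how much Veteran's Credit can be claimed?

€1,360

Veteran's Credit: income exceeds €19,200 by €187,150, which is 38 full-or-partial €5,000 increments; reduction = 38 × €85 = €3,230, leaving €1,360.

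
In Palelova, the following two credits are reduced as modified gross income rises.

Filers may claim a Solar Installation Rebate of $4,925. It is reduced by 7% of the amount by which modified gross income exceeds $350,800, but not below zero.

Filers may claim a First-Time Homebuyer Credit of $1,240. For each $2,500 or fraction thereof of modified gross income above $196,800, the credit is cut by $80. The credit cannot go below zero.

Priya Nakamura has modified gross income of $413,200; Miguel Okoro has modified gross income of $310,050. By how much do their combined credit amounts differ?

$4,368

Priya ($413,200): Solar Installation Rebate: 7% of the $62,400 excess over $350,800 is $4,368; credit = $4,925 − $4,368 = $557. First-Time Homebuyer Credit: income exceeds $196,800 by $216,400 → 87 increments × $80 = $6,960 ≥ base, so the credit is $0. total $557 + $0 = $557
Miguel ($310,050): Solar Installation Rebate: $310,050 is at or below the $350,800 threshold, so the full $4,925 applies. First-Time Homebuyer Credit: income exceeds $196,800 by $113,250 → 46 increments × $80 = $3,680 ≥ base, so the credit is $0. total $4,925 + $0 = $4,925
Difference: |$557 − $4,925| = $4,368.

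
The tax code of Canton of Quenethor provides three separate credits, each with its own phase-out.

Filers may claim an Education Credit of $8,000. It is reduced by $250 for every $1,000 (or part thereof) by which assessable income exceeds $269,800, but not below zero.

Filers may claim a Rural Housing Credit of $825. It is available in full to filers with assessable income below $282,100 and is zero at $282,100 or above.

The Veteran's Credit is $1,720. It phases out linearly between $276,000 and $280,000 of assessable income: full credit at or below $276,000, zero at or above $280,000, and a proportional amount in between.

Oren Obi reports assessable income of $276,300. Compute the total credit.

Education Credit: income exceeds $269,800 by $6,500, which is 7 full-or-partial $1,000 increments; reduction = 7 × $250 = $1,750, leaving $6,250.
Rural Housing Credit: $276,300 is below the $282,100 cutoff, so the full $825 applies.
Veteran's Credit: $276,300 is $300 into a $4,000 phase-out range, leaving 3,700/4,000 of the credit: $1,720 × 3,700/4,000 = $1,591.
Total: $6,250 + $825 + $1,591 = $8,666.

$8,666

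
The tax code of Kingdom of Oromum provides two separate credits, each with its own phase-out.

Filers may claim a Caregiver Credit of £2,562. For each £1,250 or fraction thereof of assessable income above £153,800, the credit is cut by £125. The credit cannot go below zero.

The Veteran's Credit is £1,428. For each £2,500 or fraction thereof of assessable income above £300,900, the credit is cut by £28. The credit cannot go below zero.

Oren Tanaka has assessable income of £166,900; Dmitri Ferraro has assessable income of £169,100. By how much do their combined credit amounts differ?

£250

Oren (£166,900): Caregiver Credit: income exceeds £153,800 by £13,100, which is 11 full-or-partial £1,250 increments; reduction = 11 × £125 = £1,375, leaving £1,187. Veteran's Credit: £166,900 is at or below the £300,900 threshold, so the full £1,428 applies. total £1,187 + £1,428 = £2,615
Dmitri (£169,100): Caregiver Credit: income exceeds £153,800 by £15,300, which is 13 full-or-partial £1,250 increments; reduction = 13 × £125 = £1,625, leaving £937. Veteran's Credit: £169,100 is at or below the £300,900 threshold, so the full £1,428 applies. total £937 + £1,428 = £2,365
Difference: |£2,615 − £2,365| = £250.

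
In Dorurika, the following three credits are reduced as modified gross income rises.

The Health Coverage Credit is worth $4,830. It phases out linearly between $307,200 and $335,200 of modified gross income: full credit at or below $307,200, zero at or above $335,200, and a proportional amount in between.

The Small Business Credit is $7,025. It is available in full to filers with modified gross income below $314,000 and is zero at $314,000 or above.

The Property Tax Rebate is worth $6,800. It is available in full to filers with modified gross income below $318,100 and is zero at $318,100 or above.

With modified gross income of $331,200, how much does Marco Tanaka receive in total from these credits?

$690

Health Coverage Credit: $331,200 is $24,000 into a $28,000 phase-out range, leaving 4,000/28,000 of the credit: $4,830 × 4,000/28,000 = $690.
Small Business Credit: $331,200 meets or exceeds the $314,000 cutoff, so the credit is $0.
Property Tax Rebate: $331,200 meets or exceeds the $318,100 cutoff, so the credit is $0.
Total: $690 + $0 + $0 = $690.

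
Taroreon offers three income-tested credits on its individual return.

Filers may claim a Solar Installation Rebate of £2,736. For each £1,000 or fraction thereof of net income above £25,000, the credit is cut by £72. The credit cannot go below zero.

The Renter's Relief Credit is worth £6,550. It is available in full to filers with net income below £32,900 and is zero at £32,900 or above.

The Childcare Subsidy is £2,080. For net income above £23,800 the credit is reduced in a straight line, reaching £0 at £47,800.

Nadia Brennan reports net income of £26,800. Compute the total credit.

Solar Installation Rebate: income exceeds £25,000 by £1,800, which is 2 full-or-partial £1,000 increments; reduction = 2 × £72 = £144, leaving £2,592.
Renter's Relief Credit: £26,800 is below the £32,900 cutoff, so the full £6,550 applies.
Childcare Subsidy: £26,800 is £3,000 into a £24,000 phase-out range, leaving 21,000/24,000 of the credit: £2,080 × 21,000/24,000 = £1,820.
Total: £2,592 + £6,550 + £1,820 = £10,962.

£10,962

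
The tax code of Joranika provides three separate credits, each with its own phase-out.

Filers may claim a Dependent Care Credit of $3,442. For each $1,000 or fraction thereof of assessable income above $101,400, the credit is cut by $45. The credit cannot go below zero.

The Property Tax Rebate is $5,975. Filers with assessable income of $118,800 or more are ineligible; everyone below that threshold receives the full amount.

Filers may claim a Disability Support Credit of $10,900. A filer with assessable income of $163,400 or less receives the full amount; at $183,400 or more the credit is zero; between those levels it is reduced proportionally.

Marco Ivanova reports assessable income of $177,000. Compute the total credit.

Dependent Care Credit: income exceeds $101,400 by $75,600, which is 76 full-or-partial $1,000 increments; reduction = 76 × $45 = $3,420, leaving $22.
Property Tax Rebate: $177,000 meets or exceeds the $118,800 cutoff, so the credit is $0.
Disability Support Credit: $177,000 is $13,600 into a $20,000 phase-out range, leaving 6,400/20,000 of the credit: $10,900 × 6,400/20,000 = $3,488.
Total: $22 + $0 + $3,488 = $3,510.

$3,510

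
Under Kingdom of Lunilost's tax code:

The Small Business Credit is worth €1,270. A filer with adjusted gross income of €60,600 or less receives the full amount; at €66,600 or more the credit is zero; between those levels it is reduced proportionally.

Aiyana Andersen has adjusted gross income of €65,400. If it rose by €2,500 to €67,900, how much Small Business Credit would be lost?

At €65,400 — €65,400 is €4,800 into a €6,000 phase-out range, leaving 1,200/6,000 of the credit: €1,270 × 1,200/6,000 = €254.
At €67,900 — €67,900 is at or above €66,600, so the credit is €0.
Lost: €254 − €0 = €254.

€254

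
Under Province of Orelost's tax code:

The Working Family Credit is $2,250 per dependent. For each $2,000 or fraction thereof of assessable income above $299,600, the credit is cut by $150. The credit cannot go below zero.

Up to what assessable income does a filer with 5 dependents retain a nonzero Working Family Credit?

$447,600

Full credit = 5 × $2,250 = $11,250.
After 74 increments the reduction is 74 × $150 = $11,100, leaving $150; one more increment wipes it out. Increment 74 ends at excess 74 × $2,000 = $148,000, so the highest qualifying income is $299,600 + $148,000 = $447,600.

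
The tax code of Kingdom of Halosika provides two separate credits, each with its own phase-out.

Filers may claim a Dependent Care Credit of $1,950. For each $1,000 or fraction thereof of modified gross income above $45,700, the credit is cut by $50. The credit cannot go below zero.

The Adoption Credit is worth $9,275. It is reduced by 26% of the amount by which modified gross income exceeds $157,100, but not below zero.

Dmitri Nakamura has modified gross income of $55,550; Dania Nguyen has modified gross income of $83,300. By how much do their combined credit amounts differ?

$1,400

Dmitri ($55,550): Dependent Care Credit: income exceeds $45,700 by $9,850, which is 10 full-or-partial $1,000 increments; reduction = 10 × $50 = $500, leaving $1,450. Adoption Credit: $55,550 is at or below the $157,100 threshold, so the full $9,275 applies. total $1,450 + $9,275 = $10,725
Dania ($83,300): Dependent Care Credit: income exceeds $45,700 by $37,600, which is 38 full-or-partial $1,000 increments; reduction = 38 × $50 = $1,900, leaving $50. Adoption Credit: $83,300 is at or below the $157,100 threshold, so the full $9,275 applies. total $50 + $9,275 = $9,325
Difference: |$10,725 − $9,325| = $1,400.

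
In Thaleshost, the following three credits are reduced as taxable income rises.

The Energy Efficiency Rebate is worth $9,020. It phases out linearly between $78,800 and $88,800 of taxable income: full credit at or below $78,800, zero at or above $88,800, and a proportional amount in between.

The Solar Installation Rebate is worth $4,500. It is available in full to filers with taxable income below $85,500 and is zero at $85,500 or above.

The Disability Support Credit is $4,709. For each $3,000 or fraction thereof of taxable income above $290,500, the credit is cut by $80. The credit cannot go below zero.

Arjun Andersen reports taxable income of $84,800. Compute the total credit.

$12,817

Energy Efficiency Rebate: $84,800 is $6,000 into a $10,000 phase-out range, leaving 4,000/10,000 of the credit: $9,020 × 4,000/10,000 = $3,608.
Solar Installation Rebate: $84,800 is below the $85,500 cutoff, so the full $4,500 applies.
Disability Support Credit: $84,800 is at or below the $290,500 threshold, so the full $4,709 applies.
Total: $3,608 + $4,500 + $4,709 = $12,817.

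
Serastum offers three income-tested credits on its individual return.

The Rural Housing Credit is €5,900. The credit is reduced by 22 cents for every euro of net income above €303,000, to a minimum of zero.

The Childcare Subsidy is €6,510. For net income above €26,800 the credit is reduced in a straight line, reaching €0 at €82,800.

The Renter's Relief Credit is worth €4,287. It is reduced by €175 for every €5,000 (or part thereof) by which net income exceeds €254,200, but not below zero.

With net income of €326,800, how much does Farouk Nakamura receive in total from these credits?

Rural Housing Credit: 22% of the €23,800 excess over €303,000 is €5,236; credit = €5,900 − €5,236 = €664.
Childcare Subsidy: €326,800 is at or above €82,800, so the credit is €0.
Renter's Relief Credit: income exceeds €254,200 by €72,600, which is 15 full-or-partial €5,000 increments; reduction = 15 × €175 = €2,625, leaving €1,662.
Total: €664 + €0 + €1,662 = €2,326.

€2,326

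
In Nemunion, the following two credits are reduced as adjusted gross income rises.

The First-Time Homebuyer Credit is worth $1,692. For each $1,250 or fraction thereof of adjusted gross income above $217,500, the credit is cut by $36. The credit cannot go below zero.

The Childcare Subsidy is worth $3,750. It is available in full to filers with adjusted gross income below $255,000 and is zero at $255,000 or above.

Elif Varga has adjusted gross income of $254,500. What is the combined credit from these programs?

First-Time Homebuyer Credit: income exceeds $217,500 by $37,000, which is 30 full-or-partial $1,250 increments; reduction = 30 × $36 = $1,080, leaving $612.
Childcare Subsidy: $254,500 is below the $255,000 cutoff, so the full $3,750 applies.
Total: $612 + $3,750 = $4,362.

$4,362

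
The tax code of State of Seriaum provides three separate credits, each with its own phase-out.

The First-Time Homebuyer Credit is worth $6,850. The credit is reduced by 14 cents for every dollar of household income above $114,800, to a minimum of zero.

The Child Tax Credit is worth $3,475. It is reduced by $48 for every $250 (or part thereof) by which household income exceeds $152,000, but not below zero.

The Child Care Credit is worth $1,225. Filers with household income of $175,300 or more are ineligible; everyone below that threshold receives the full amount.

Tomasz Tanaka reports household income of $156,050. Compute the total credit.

First-Time Homebuyer Credit: 14% of the $41,250 excess over $114,800 is $5,775; credit = $6,850 − $5,775 = $1,075.
Child Tax Credit: income exceeds $152,000 by $4,050, which is 17 full-or-partial $250 increments; reduction = 17 × $48 = $816, leaving $2,659.
Child Care Credit: $156,050 is below the $175,300 cutoff, so the full $1,225 applies.
Total: $1,075 + $2,659 + $1,225 = $4,959.

$4,959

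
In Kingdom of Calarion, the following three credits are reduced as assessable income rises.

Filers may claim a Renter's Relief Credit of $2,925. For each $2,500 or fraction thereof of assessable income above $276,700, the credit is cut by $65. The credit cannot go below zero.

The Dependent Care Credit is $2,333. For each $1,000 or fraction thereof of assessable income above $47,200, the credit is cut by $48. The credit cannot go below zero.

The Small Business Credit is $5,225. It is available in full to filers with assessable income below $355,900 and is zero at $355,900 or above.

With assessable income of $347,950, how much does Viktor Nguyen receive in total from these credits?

Renter's Relief Credit: income exceeds $276,700 by $71,250, which is 29 full-or-partial $2,500 increments; reduction = 29 × $65 = $1,885, leaving $1,040.
Dependent Care Credit: income exceeds $47,200 by $300,750 → 301 increments × $48 = $14,448 ≥ base, so the credit is $0.
Small Business Credit: $347,950 is below the $355,900 cutoff, so the full $5,225 applies.
Total: $1,040 + $0 + $5,225 = $6,265.

$6,265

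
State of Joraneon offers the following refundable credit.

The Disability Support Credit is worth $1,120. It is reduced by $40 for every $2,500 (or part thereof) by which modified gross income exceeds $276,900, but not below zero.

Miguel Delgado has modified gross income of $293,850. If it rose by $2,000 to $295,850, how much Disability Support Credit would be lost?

$40

At $293,850 — income exceeds $276,900 by $16,950, which is 7 full-or-partial $2,500 increments; reduction = 7 × $40 = $280, leaving $840.
At $295,850 — income exceeds $276,900 by $18,950, which is 8 full-or-partial $2,500 increments; reduction = 8 × $40 = $320, leaving $800.
Lost: $840 − $800 = $40.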